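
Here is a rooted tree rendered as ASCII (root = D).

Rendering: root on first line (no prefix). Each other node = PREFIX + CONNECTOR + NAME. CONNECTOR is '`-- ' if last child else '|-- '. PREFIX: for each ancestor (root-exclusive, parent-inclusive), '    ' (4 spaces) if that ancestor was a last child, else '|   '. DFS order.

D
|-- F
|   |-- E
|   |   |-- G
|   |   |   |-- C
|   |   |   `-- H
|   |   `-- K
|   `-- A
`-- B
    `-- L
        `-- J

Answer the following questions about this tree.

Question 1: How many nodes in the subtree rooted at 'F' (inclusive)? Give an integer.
Answer: 7

Derivation:
Subtree rooted at F contains: A, C, E, F, G, H, K
Count = 7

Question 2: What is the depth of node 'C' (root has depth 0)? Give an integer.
Answer: 4

Derivation:
Path from root to C: D -> F -> E -> G -> C
Depth = number of edges = 4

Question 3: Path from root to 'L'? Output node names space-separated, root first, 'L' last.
Answer: D B L

Derivation:
Walk down from root: D -> B -> L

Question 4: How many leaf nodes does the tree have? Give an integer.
Answer: 5

Derivation:
Leaves (nodes with no children): A, C, H, J, K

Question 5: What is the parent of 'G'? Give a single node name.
Answer: E

Derivation:
Scan adjacency: G appears as child of E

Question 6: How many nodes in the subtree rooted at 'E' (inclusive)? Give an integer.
Subtree rooted at E contains: C, E, G, H, K
Count = 5

Answer: 5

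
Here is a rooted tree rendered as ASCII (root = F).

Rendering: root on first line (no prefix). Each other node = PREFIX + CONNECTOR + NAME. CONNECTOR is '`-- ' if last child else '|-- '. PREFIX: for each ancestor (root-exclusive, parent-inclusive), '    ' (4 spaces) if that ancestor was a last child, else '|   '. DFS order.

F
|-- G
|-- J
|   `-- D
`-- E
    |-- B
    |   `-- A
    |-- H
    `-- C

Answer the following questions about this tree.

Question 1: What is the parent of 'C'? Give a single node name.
Scan adjacency: C appears as child of E

Answer: E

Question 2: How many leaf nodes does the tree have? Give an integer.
Leaves (nodes with no children): A, C, D, G, H

Answer: 5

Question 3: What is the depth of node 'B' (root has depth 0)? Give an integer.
Path from root to B: F -> E -> B
Depth = number of edges = 2

Answer: 2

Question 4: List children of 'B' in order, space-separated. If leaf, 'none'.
Answer: A

Derivation:
Node B's children (from adjacency): A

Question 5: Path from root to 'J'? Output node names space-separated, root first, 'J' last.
Answer: F J

Derivation:
Walk down from root: F -> J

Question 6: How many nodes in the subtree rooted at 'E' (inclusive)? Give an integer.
Subtree rooted at E contains: A, B, C, E, H
Count = 5

Answer: 5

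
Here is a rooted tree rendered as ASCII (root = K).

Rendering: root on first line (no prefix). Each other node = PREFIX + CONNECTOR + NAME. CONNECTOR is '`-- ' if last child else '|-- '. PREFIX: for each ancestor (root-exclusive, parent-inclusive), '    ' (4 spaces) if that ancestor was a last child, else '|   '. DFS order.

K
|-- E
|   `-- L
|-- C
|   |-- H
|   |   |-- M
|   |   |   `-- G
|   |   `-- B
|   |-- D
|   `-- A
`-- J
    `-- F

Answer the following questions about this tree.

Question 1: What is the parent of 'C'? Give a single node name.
Answer: K

Derivation:
Scan adjacency: C appears as child of K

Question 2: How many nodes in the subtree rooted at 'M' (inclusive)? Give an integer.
Subtree rooted at M contains: G, M
Count = 2

Answer: 2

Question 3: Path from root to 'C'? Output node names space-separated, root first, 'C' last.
Walk down from root: K -> C

Answer: K C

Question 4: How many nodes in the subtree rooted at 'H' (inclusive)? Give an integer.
Answer: 4

Derivation:
Subtree rooted at H contains: B, G, H, M
Count = 4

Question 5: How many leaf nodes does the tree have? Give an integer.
Answer: 6

Derivation:
Leaves (nodes with no children): A, B, D, F, G, L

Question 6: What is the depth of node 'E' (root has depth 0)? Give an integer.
Answer: 1

Derivation:
Path from root to E: K -> E
Depth = number of edges = 1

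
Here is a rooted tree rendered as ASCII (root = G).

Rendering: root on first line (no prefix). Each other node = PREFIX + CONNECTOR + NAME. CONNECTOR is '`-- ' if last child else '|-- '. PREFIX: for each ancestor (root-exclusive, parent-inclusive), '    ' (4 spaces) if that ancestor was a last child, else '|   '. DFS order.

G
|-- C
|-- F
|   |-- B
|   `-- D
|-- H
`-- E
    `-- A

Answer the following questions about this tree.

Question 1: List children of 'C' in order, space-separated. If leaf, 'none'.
Node C's children (from adjacency): (leaf)

Answer: none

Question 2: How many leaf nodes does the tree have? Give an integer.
Leaves (nodes with no children): A, B, C, D, H

Answer: 5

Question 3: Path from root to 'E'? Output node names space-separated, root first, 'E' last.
Answer: G E

Derivation:
Walk down from root: G -> E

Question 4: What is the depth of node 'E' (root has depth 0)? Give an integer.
Answer: 1

Derivation:
Path from root to E: G -> E
Depth = number of edges = 1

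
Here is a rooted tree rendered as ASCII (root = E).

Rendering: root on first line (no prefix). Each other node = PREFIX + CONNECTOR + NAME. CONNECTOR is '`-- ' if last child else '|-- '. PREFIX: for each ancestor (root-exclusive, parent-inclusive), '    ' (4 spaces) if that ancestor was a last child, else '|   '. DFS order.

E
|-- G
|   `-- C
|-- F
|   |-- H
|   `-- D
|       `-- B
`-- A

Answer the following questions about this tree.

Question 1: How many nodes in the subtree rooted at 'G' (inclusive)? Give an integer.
Subtree rooted at G contains: C, G
Count = 2

Answer: 2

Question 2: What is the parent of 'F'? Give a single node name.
Answer: E

Derivation:
Scan adjacency: F appears as child of E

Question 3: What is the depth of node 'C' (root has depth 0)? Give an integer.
Answer: 2

Derivation:
Path from root to C: E -> G -> C
Depth = number of edges = 2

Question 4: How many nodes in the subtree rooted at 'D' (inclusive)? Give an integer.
Answer: 2

Derivation:
Subtree rooted at D contains: B, D
Count = 2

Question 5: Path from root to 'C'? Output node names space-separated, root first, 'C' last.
Walk down from root: E -> G -> C

Answer: E G C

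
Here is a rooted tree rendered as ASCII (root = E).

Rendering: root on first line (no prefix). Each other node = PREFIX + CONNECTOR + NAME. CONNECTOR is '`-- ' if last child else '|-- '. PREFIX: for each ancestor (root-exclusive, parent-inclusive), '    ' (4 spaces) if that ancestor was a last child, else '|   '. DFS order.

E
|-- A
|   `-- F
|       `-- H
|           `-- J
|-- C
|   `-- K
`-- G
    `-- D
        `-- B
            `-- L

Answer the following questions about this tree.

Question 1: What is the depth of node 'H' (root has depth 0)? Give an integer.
Path from root to H: E -> A -> F -> H
Depth = number of edges = 3

Answer: 3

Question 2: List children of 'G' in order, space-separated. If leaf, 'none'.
Answer: D

Derivation:
Node G's children (from adjacency): D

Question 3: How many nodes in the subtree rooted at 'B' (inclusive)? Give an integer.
Subtree rooted at B contains: B, L
Count = 2

Answer: 2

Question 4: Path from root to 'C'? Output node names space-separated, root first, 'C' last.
Walk down from root: E -> C

Answer: E C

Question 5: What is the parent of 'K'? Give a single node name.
Scan adjacency: K appears as child of C

Answer: C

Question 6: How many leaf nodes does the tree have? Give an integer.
Answer: 3

Derivation:
Leaves (nodes with no children): J, K, L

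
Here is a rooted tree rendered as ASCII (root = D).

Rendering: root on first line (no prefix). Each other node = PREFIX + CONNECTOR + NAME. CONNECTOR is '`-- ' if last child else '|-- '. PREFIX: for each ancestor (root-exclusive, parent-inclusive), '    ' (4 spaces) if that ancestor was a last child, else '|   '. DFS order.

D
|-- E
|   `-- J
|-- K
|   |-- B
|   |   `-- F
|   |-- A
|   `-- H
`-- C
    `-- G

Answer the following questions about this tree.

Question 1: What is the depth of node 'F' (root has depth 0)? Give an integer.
Answer: 3

Derivation:
Path from root to F: D -> K -> B -> F
Depth = number of edges = 3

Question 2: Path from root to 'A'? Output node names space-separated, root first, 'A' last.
Walk down from root: D -> K -> A

Answer: D K A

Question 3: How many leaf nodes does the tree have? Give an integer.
Answer: 5

Derivation:
Leaves (nodes with no children): A, F, G, H, J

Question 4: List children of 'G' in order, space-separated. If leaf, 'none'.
Node G's children (from adjacency): (leaf)

Answer: none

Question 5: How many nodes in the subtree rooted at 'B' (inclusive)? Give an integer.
Subtree rooted at B contains: B, F
Count = 2

Answer: 2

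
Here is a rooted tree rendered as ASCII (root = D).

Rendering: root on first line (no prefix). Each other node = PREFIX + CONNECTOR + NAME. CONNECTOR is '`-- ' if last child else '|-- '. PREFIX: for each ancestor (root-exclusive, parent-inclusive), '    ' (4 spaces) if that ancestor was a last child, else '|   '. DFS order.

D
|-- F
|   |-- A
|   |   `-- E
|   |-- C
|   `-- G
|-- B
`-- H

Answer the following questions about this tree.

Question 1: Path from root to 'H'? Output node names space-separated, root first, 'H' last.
Walk down from root: D -> H

Answer: D H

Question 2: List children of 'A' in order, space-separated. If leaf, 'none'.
Answer: E

Derivation:
Node A's children (from adjacency): E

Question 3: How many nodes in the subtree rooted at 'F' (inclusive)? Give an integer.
Answer: 5

Derivation:
Subtree rooted at F contains: A, C, E, F, G
Count = 5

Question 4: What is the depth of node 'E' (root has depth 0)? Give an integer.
Answer: 3

Derivation:
Path from root to E: D -> F -> A -> E
Depth = number of edges = 3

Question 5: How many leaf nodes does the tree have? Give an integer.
Answer: 5

Derivation:
Leaves (nodes with no children): B, C, E, G, H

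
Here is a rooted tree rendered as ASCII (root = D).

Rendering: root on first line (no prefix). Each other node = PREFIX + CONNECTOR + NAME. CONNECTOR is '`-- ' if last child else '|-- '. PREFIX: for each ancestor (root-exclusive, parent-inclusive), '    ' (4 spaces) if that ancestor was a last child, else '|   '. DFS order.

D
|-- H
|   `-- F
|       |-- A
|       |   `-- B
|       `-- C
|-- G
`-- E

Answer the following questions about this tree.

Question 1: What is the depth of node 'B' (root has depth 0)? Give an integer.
Answer: 4

Derivation:
Path from root to B: D -> H -> F -> A -> B
Depth = number of edges = 4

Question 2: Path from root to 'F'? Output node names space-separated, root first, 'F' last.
Walk down from root: D -> H -> F

Answer: D H F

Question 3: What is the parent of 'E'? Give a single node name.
Scan adjacency: E appears as child of D

Answer: D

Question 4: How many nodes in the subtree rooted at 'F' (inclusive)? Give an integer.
Subtree rooted at F contains: A, B, C, F
Count = 4

Answer: 4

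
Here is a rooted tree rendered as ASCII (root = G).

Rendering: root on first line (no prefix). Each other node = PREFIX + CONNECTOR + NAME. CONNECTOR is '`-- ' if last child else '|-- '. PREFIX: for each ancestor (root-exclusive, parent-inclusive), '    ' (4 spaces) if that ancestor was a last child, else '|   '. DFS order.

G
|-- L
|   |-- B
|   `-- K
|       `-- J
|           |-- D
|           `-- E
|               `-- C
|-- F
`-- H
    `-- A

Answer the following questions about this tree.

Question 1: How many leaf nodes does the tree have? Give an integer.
Leaves (nodes with no children): A, B, C, D, F

Answer: 5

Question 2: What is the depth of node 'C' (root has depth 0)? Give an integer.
Path from root to C: G -> L -> K -> J -> E -> C
Depth = number of edges = 5

Answer: 5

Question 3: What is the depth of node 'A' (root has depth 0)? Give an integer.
Answer: 2

Derivation:
Path from root to A: G -> H -> A
Depth = number of edges = 2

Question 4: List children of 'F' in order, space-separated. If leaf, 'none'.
Node F's children (from adjacency): (leaf)

Answer: none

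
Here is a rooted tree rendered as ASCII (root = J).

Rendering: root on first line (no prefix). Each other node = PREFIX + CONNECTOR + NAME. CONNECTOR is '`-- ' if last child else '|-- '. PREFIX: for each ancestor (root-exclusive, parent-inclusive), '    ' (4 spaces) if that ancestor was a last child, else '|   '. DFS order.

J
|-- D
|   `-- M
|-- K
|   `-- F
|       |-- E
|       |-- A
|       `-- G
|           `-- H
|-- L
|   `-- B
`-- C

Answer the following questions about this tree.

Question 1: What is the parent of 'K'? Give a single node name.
Answer: J

Derivation:
Scan adjacency: K appears as child of J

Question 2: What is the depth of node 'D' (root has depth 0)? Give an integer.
Answer: 1

Derivation:
Path from root to D: J -> D
Depth = number of edges = 1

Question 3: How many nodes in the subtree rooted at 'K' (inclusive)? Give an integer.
Subtree rooted at K contains: A, E, F, G, H, K
Count = 6

Answer: 6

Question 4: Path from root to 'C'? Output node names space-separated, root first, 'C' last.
Answer: J C

Derivation:
Walk down from root: J -> C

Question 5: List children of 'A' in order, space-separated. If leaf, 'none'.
Answer: none

Derivation:
Node A's children (from adjacency): (leaf)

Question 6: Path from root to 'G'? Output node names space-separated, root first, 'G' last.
Walk down from root: J -> K -> F -> G

Answer: J K F G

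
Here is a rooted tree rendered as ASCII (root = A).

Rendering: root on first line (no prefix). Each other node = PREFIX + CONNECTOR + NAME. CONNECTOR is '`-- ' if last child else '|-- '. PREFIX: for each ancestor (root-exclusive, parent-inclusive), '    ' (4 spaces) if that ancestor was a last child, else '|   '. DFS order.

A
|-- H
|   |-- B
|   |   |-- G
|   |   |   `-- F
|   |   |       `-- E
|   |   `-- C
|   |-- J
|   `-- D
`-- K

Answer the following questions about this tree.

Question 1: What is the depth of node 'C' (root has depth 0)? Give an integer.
Answer: 3

Derivation:
Path from root to C: A -> H -> B -> C
Depth = number of edges = 3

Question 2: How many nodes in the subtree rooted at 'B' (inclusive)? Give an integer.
Answer: 5

Derivation:
Subtree rooted at B contains: B, C, E, F, G
Count = 5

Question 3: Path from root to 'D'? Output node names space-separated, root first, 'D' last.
Answer: A H D

Derivation:
Walk down from root: A -> H -> D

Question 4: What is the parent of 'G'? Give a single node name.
Answer: B

Derivation:
Scan adjacency: G appears as child of B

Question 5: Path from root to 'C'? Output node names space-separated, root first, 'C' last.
Walk down from root: A -> H -> B -> C

Answer: A H B C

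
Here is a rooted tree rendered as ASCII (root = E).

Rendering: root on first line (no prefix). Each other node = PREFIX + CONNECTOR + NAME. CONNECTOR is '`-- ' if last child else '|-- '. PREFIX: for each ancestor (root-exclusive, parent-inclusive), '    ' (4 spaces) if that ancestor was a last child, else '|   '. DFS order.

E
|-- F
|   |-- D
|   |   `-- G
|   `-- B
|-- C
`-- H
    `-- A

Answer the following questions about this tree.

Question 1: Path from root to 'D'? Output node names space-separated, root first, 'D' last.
Answer: E F D

Derivation:
Walk down from root: E -> F -> D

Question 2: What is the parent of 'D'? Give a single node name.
Answer: F

Derivation:
Scan adjacency: D appears as child of F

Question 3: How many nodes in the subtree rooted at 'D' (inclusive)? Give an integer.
Subtree rooted at D contains: D, G
Count = 2

Answer: 2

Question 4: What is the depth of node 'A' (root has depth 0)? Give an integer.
Answer: 2

Derivation:
Path from root to A: E -> H -> A
Depth = number of edges = 2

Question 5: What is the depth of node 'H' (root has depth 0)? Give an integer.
Answer: 1

Derivation:
Path from root to H: E -> H
Depth = number of edges = 1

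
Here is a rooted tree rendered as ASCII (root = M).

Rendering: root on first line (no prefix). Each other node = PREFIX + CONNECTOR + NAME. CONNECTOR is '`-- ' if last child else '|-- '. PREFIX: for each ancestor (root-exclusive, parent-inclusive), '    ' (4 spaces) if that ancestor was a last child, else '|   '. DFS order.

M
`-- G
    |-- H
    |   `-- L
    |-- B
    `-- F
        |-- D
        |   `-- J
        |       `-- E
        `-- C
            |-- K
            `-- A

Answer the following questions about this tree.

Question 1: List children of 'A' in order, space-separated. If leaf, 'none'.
Node A's children (from adjacency): (leaf)

Answer: none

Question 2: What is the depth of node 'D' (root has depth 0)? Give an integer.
Answer: 3

Derivation:
Path from root to D: M -> G -> F -> D
Depth = number of edges = 3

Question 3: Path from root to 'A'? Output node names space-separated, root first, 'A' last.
Answer: M G F C A

Derivation:
Walk down from root: M -> G -> F -> C -> A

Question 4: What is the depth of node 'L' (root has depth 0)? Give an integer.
Path from root to L: M -> G -> H -> L
Depth = number of edges = 3

Answer: 3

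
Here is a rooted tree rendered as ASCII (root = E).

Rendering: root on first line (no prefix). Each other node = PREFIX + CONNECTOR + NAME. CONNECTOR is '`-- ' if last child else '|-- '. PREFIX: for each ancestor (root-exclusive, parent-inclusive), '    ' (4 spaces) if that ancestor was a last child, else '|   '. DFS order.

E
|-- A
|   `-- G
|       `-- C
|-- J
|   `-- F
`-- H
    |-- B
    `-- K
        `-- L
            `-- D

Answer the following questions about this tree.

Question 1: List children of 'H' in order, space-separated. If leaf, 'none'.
Answer: B K

Derivation:
Node H's children (from adjacency): B, K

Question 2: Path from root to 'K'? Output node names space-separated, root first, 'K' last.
Answer: E H K

Derivation:
Walk down from root: E -> H -> K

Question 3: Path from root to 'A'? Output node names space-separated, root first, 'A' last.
Answer: E A

Derivation:
Walk down from root: E -> A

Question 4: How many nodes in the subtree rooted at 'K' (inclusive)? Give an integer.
Subtree rooted at K contains: D, K, L
Count = 3

Answer: 3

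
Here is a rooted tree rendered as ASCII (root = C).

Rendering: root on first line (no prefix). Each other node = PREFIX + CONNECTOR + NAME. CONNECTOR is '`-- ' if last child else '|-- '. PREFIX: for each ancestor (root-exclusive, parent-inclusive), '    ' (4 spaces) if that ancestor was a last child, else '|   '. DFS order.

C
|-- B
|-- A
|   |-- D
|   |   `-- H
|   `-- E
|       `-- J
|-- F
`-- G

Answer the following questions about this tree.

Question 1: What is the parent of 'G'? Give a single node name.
Answer: C

Derivation:
Scan adjacency: G appears as child of C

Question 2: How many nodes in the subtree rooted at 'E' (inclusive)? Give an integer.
Answer: 2

Derivation:
Subtree rooted at E contains: E, J
Count = 2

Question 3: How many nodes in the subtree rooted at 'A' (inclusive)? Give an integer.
Subtree rooted at A contains: A, D, E, H, J
Count = 5

Answer: 5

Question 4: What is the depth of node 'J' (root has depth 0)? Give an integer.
Path from root to J: C -> A -> E -> J
Depth = number of edges = 3

Answer: 3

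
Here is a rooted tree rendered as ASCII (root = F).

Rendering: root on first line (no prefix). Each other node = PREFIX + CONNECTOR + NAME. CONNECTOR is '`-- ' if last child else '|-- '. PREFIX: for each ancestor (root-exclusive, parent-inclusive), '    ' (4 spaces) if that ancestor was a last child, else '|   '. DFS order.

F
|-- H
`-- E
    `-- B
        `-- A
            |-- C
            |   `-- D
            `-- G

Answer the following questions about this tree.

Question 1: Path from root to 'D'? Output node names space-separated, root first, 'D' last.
Walk down from root: F -> E -> B -> A -> C -> D

Answer: F E B A C D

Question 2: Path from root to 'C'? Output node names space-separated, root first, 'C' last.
Answer: F E B A C

Derivation:
Walk down from root: F -> E -> B -> A -> C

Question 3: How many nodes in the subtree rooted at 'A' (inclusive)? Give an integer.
Subtree rooted at A contains: A, C, D, G
Count = 4

Answer: 4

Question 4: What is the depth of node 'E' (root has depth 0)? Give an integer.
Path from root to E: F -> E
Depth = number of edges = 1

Answer: 1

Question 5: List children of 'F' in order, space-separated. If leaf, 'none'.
Node F's children (from adjacency): H, E

Answer: H E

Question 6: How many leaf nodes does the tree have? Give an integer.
Answer: 3

Derivation:
Leaves (nodes with no children): D, G, H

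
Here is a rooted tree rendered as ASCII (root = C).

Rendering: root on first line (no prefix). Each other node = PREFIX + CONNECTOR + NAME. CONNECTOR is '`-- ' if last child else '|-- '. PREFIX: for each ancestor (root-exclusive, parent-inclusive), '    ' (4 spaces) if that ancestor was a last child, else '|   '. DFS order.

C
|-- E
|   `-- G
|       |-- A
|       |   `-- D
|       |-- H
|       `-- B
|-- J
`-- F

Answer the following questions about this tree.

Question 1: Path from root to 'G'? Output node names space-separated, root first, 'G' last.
Answer: C E G

Derivation:
Walk down from root: C -> E -> G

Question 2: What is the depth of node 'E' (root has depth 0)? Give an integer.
Answer: 1

Derivation:
Path from root to E: C -> E
Depth = number of edges = 1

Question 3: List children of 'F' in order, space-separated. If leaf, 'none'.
Answer: none

Derivation:
Node F's children (from adjacency): (leaf)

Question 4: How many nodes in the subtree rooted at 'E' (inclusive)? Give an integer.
Subtree rooted at E contains: A, B, D, E, G, H
Count = 6

Answer: 6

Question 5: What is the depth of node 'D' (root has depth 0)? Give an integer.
Answer: 4

Derivation:
Path from root to D: C -> E -> G -> A -> D
Depth = number of edges = 4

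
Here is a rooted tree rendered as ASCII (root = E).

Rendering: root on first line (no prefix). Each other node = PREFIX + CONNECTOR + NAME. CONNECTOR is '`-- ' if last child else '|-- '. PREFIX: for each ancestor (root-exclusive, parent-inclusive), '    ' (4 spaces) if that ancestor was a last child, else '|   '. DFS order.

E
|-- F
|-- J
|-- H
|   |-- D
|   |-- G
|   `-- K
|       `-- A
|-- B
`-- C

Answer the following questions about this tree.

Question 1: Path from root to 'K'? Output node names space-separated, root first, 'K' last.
Walk down from root: E -> H -> K

Answer: E H K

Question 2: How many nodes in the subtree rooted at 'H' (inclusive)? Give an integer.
Subtree rooted at H contains: A, D, G, H, K
Count = 5

Answer: 5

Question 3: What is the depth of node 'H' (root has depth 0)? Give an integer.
Answer: 1

Derivation:
Path from root to H: E -> H
Depth = number of edges = 1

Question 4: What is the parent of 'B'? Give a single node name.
Scan adjacency: B appears as child of E

Answer: E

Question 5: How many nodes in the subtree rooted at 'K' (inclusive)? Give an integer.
Subtree rooted at K contains: A, K
Count = 2

Answer: 2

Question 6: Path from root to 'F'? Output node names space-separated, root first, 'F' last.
Answer: E F

Derivation:
Walk down from root: E -> F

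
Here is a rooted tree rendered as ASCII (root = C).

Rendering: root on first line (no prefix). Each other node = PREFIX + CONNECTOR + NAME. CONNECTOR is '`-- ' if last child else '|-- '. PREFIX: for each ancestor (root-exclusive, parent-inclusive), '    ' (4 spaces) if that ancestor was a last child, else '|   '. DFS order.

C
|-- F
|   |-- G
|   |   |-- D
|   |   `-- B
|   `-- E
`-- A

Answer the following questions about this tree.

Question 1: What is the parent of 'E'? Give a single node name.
Answer: F

Derivation:
Scan adjacency: E appears as child of F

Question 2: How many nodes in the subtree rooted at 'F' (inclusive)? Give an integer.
Answer: 5

Derivation:
Subtree rooted at F contains: B, D, E, F, G
Count = 5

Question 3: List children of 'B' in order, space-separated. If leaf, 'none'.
Answer: none

Derivation:
Node B's children (from adjacency): (leaf)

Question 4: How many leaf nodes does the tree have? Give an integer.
Answer: 4

Derivation:
Leaves (nodes with no children): A, B, D, E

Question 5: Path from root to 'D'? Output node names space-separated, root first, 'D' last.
Walk down from root: C -> F -> G -> D

Answer: C F G D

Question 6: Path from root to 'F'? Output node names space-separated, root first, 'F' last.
Answer: C F

Derivation:
Walk down from root: C -> F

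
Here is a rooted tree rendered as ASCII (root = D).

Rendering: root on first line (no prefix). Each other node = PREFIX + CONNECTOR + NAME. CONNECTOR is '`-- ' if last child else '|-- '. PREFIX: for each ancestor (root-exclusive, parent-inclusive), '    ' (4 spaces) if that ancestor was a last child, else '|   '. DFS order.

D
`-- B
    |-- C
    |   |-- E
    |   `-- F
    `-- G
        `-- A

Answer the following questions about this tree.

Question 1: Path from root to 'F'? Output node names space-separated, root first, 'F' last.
Walk down from root: D -> B -> C -> F

Answer: D B C F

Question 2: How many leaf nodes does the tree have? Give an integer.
Leaves (nodes with no children): A, E, F

Answer: 3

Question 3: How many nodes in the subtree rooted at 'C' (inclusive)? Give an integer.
Answer: 3

Derivation:
Subtree rooted at C contains: C, E, F
Count = 3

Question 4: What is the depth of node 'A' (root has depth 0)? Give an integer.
Path from root to A: D -> B -> G -> A
Depth = number of edges = 3

Answer: 3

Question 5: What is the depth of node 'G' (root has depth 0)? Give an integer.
Path from root to G: D -> B -> G
Depth = number of edges = 2

Answer: 2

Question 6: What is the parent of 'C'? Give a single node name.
Answer: B

Derivation:
Scan adjacency: C appears as child of B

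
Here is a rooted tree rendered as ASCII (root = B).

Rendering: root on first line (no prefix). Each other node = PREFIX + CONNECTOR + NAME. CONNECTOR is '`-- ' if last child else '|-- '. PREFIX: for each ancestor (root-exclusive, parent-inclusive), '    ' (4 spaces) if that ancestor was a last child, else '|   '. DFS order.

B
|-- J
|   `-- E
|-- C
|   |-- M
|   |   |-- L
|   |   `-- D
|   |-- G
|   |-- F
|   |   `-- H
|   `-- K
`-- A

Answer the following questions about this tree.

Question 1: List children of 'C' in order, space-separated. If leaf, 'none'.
Answer: M G F K

Derivation:
Node C's children (from adjacency): M, G, F, K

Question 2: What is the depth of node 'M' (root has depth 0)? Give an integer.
Path from root to M: B -> C -> M
Depth = number of edges = 2

Answer: 2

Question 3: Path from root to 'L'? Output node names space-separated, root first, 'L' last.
Answer: B C M L

Derivation:
Walk down from root: B -> C -> M -> L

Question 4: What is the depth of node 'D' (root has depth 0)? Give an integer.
Path from root to D: B -> C -> M -> D
Depth = number of edges = 3

Answer: 3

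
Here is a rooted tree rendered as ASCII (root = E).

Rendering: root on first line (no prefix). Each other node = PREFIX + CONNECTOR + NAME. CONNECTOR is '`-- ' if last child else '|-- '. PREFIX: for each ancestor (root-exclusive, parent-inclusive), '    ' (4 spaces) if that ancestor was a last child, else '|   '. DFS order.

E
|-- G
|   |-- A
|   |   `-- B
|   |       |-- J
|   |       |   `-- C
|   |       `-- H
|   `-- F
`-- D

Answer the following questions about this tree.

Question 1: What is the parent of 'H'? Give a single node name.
Scan adjacency: H appears as child of B

Answer: B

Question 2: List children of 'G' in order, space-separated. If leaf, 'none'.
Node G's children (from adjacency): A, F

Answer: A F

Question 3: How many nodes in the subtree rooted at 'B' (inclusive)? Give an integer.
Answer: 4

Derivation:
Subtree rooted at B contains: B, C, H, J
Count = 4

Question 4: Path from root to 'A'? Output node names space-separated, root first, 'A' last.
Answer: E G A

Derivation:
Walk down from root: E -> G -> A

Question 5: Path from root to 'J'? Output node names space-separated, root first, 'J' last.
Answer: E G A B J

Derivation:
Walk down from root: E -> G -> A -> B -> J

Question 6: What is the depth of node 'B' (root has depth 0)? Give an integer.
Answer: 3

Derivation:
Path from root to B: E -> G -> A -> B
Depth = number of edges = 3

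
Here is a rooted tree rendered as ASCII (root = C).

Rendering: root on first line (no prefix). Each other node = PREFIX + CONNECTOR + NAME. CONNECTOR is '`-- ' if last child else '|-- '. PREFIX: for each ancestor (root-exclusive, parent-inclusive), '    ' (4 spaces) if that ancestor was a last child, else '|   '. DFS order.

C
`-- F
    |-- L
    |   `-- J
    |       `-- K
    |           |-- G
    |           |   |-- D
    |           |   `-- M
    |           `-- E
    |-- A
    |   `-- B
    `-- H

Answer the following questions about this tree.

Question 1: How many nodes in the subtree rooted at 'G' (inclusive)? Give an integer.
Subtree rooted at G contains: D, G, M
Count = 3

Answer: 3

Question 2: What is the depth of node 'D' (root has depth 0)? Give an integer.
Path from root to D: C -> F -> L -> J -> K -> G -> D
Depth = number of edges = 6

Answer: 6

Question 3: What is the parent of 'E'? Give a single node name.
Scan adjacency: E appears as child of K

Answer: K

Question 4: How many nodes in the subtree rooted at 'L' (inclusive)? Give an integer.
Answer: 7

Derivation:
Subtree rooted at L contains: D, E, G, J, K, L, M
Count = 7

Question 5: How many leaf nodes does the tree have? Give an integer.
Answer: 5

Derivation:
Leaves (nodes with no children): B, D, E, H, M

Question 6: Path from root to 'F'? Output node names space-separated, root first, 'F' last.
Walk down from root: C -> F

Answer: C F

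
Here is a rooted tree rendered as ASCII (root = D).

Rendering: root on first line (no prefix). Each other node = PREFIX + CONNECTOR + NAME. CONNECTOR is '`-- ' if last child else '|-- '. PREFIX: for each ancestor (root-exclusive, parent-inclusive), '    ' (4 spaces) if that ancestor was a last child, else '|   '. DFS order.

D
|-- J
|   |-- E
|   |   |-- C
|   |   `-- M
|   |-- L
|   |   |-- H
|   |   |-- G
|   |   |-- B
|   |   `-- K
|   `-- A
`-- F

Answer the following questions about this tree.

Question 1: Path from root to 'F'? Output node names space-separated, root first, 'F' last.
Walk down from root: D -> F

Answer: D F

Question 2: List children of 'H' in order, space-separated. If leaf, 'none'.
Answer: none

Derivation:
Node H's children (from adjacency): (leaf)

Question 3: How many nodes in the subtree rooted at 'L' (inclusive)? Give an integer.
Subtree rooted at L contains: B, G, H, K, L
Count = 5

Answer: 5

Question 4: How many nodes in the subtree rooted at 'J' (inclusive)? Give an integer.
Subtree rooted at J contains: A, B, C, E, G, H, J, K, L, M
Count = 10

Answer: 10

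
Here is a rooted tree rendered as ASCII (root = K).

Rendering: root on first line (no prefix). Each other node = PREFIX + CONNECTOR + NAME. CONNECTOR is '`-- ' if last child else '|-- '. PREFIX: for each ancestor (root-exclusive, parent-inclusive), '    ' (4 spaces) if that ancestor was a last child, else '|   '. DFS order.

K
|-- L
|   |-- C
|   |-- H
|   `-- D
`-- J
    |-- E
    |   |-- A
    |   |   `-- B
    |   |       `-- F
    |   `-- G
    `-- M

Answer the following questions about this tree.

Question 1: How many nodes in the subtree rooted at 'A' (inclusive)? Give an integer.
Subtree rooted at A contains: A, B, F
Count = 3

Answer: 3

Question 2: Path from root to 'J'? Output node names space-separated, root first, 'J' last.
Walk down from root: K -> J

Answer: K J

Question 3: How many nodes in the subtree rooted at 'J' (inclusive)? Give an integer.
Subtree rooted at J contains: A, B, E, F, G, J, M
Count = 7

Answer: 7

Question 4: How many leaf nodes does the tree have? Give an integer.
Leaves (nodes with no children): C, D, F, G, H, M

Answer: 6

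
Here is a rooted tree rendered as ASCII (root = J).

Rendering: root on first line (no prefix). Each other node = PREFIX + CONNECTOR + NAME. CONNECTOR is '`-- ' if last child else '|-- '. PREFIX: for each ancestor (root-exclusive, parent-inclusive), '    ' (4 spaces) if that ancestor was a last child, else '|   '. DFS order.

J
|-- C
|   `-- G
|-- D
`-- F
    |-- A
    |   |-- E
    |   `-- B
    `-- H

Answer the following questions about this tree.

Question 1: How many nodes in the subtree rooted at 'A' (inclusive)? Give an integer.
Subtree rooted at A contains: A, B, E
Count = 3

Answer: 3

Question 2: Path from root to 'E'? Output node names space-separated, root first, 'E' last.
Walk down from root: J -> F -> A -> E

Answer: J F A E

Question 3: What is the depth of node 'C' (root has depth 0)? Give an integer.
Answer: 1

Derivation:
Path from root to C: J -> C
Depth = number of edges = 1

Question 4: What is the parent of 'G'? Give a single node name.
Answer: C

Derivation:
Scan adjacency: G appears as child of C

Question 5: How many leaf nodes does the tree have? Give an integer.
Leaves (nodes with no children): B, D, E, G, H

Answer: 5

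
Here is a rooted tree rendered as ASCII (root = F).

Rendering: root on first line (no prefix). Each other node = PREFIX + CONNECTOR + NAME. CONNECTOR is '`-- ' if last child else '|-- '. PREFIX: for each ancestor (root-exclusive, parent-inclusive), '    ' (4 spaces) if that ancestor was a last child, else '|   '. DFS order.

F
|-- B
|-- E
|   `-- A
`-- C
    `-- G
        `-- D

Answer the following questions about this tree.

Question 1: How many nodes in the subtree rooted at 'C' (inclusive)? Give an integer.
Subtree rooted at C contains: C, D, G
Count = 3

Answer: 3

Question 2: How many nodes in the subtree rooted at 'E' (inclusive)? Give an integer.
Subtree rooted at E contains: A, E
Count = 2

Answer: 2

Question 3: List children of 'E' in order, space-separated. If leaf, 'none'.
Answer: A

Derivation:
Node E's children (from adjacency): A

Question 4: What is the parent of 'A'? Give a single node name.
Answer: E

Derivation:
Scan adjacency: A appears as child of E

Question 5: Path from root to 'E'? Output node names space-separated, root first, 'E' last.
Answer: F E

Derivation:
Walk down from root: F -> E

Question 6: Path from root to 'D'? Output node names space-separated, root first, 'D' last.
Walk down from root: F -> C -> G -> D

Answer: F C G D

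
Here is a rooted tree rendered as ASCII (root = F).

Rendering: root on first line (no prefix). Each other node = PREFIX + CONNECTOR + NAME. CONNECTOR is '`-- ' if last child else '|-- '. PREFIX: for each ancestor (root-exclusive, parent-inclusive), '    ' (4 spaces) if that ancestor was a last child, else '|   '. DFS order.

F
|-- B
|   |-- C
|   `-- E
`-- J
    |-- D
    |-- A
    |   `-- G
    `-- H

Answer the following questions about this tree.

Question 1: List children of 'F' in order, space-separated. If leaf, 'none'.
Answer: B J

Derivation:
Node F's children (from adjacency): B, J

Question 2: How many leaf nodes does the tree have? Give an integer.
Leaves (nodes with no children): C, D, E, G, H

Answer: 5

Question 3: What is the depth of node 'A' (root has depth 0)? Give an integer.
Answer: 2

Derivation:
Path from root to A: F -> J -> A
Depth = number of edges = 2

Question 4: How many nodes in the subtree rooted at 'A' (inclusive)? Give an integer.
Answer: 2

Derivation:
Subtree rooted at A contains: A, G
Count = 2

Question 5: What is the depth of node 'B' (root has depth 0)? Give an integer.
Path from root to B: F -> B
Depth = number of edges = 1

Answer: 1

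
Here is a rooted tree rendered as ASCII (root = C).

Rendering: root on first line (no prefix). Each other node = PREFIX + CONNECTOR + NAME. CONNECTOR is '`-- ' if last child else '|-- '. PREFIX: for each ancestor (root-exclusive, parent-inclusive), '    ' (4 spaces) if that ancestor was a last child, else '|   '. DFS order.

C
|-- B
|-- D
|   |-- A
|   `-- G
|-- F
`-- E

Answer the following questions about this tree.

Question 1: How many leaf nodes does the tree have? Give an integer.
Answer: 5

Derivation:
Leaves (nodes with no children): A, B, E, F, G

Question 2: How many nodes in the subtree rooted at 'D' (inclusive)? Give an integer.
Subtree rooted at D contains: A, D, G
Count = 3

Answer: 3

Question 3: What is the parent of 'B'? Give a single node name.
Scan adjacency: B appears as child of C

Answer: C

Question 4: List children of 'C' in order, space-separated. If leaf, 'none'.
Answer: B D F E

Derivation:
Node C's children (from adjacency): B, D, F, E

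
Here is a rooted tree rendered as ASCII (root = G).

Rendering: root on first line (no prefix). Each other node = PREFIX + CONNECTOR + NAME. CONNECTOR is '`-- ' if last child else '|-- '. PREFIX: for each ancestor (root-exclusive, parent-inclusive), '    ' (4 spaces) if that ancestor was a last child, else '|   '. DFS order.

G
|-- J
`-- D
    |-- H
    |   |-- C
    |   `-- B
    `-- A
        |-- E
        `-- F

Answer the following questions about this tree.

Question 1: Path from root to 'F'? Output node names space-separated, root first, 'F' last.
Answer: G D A F

Derivation:
Walk down from root: G -> D -> A -> F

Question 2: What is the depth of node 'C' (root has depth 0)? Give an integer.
Path from root to C: G -> D -> H -> C
Depth = number of edges = 3

Answer: 3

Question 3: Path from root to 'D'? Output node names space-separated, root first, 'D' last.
Answer: G D

Derivation:
Walk down from root: G -> D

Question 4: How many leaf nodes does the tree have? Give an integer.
Leaves (nodes with no children): B, C, E, F, J

Answer: 5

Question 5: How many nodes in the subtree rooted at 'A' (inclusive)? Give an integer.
Subtree rooted at A contains: A, E, F
Count = 3

Answer: 3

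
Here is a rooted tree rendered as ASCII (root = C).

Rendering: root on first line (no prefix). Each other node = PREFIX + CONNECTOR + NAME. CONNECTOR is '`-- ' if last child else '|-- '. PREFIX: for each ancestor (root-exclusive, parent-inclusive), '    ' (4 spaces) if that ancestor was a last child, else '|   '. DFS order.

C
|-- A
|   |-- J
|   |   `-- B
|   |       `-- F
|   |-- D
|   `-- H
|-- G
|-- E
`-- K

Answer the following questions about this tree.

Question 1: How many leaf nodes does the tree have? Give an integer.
Answer: 6

Derivation:
Leaves (nodes with no children): D, E, F, G, H, K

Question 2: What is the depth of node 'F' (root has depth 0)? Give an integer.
Answer: 4

Derivation:
Path from root to F: C -> A -> J -> B -> F
Depth = number of edges = 4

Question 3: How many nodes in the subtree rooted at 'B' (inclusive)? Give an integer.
Answer: 2

Derivation:
Subtree rooted at B contains: B, F
Count = 2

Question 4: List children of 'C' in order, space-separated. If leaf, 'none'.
Node C's children (from adjacency): A, G, E, K

Answer: A G E K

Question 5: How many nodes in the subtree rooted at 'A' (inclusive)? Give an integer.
Answer: 6

Derivation:
Subtree rooted at A contains: A, B, D, F, H, J
Count = 6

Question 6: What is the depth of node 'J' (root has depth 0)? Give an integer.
Path from root to J: C -> A -> J
Depth = number of edges = 2

Answer: 2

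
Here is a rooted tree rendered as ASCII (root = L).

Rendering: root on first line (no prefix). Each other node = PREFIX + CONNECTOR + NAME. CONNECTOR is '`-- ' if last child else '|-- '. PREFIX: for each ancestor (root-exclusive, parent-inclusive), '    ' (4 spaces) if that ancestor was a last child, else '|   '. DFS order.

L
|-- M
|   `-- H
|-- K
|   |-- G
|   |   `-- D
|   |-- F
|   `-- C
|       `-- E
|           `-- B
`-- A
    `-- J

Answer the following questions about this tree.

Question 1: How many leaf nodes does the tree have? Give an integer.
Answer: 5

Derivation:
Leaves (nodes with no children): B, D, F, H, J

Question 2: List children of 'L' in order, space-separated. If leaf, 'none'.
Node L's children (from adjacency): M, K, A

Answer: M K A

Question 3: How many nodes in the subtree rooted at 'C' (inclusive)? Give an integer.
Answer: 3

Derivation:
Subtree rooted at C contains: B, C, E
Count = 3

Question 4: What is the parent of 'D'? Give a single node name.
Scan adjacency: D appears as child of G

Answer: G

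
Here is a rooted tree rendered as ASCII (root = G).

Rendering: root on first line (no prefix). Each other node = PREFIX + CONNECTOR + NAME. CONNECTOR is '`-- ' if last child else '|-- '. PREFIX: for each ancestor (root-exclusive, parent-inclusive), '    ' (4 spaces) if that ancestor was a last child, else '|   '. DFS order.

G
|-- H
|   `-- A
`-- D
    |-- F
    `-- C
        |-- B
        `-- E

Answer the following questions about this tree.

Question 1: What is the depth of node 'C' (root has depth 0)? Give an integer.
Answer: 2

Derivation:
Path from root to C: G -> D -> C
Depth = number of edges = 2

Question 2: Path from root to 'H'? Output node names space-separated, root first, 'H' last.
Answer: G H

Derivation:
Walk down from root: G -> H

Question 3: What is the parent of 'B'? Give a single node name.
Scan adjacency: B appears as child of C

Answer: C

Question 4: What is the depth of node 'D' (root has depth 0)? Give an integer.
Answer: 1

Derivation:
Path from root to D: G -> D
Depth = number of edges = 1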